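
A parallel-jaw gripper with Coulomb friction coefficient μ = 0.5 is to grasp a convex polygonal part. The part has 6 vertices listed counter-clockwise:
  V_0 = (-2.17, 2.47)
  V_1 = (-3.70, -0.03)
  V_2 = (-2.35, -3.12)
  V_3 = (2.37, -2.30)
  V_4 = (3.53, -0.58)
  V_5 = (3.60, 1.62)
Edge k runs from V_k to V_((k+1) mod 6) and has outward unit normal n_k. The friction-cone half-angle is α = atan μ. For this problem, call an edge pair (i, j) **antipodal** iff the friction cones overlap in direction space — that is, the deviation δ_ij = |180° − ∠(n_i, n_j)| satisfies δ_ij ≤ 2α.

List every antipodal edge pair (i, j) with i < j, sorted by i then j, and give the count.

α = atan 0.5 = 26.57°;  2α = 53.13°
n_0 = (-0.8529, +0.5220)
n_1 = (-0.9164, -0.4004)
n_2 = (+0.1712, -0.9852)
n_3 = (+0.8291, -0.5591)
n_4 = (+0.9995, -0.0318)
n_5 = (+0.1457, +0.9893)
  (0,1): δ = 124.93°  ·
  (0,2): δ = 48.68°  ✓
  (0,3): δ = 2.53°  ✓
  (0,4): δ = 29.64°  ✓
  (0,5): δ = 113.09°  ·
  (1,2): δ = 103.74°  ·
  (1,3): δ = 57.60°  ·
  (1,4): δ = 25.42°  ✓
  (1,5): δ = 58.02°  ·
  (2,3): δ = 133.85°  ·
  (2,4): δ = 101.68°  ·
  (2,5): δ = 18.24°  ✓
  (3,4): δ = 147.83°  ·
  (3,5): δ = 64.38°  ·
  (4,5): δ = 96.56°  ·
antipodal pairs: 5

count = 5; pairs: (0,2), (0,3), (0,4), (1,4), (2,5)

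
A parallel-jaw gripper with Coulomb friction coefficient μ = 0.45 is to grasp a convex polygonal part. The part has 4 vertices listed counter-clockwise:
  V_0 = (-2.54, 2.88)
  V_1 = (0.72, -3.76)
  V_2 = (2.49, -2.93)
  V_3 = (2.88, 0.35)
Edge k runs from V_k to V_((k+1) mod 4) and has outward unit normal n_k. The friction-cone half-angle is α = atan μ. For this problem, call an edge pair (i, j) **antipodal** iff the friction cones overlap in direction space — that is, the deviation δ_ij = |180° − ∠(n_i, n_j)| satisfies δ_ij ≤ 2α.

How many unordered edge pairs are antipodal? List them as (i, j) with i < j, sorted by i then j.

count = 2; pairs: (0,2), (0,3)

α = atan 0.45 = 24.23°;  2α = 48.46°
n_0 = (-0.8976, -0.4407)
n_1 = (+0.4246, -0.9054)
n_2 = (+0.9930, -0.1181)
n_3 = (+0.4230, +0.9061)
  (0,1): δ = 91.03°  ·
  (0,2): δ = 32.93°  ✓
  (0,3): δ = 38.83°  ✓
  (1,2): δ = 121.90°  ·
  (1,3): δ = 50.15°  ·
  (2,3): δ = 108.24°  ·
antipodal pairs: 2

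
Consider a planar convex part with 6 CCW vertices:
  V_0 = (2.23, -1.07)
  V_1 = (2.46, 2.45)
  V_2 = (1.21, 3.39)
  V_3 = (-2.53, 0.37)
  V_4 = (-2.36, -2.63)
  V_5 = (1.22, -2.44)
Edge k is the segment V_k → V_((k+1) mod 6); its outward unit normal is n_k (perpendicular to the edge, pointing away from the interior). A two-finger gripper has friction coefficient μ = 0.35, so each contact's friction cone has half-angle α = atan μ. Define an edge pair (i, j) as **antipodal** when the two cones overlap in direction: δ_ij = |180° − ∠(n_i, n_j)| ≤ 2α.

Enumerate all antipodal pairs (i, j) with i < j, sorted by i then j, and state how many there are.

count = 3; pairs: (0,3), (2,4), (2,5)

α = atan 0.35 = 19.29°;  2α = 38.58°
n_0 = (+0.9979, -0.0652)
n_1 = (+0.6010, +0.7992)
n_2 = (-0.6282, +0.7780)
n_3 = (-0.9984, -0.0566)
n_4 = (+0.0530, -0.9986)
n_5 = (+0.8049, -0.5934)
  (0,1): δ = 123.20°  ·
  (0,2): δ = 47.34°  ·
  (0,3): δ = 6.98°  ✓
  (0,4): δ = 96.78°  ·
  (0,5): δ = 147.34°  ·
  (1,2): δ = 104.14°  ·
  (1,3): δ = 49.81°  ·
  (1,4): δ = 39.98°  ·
  (1,5): δ = 90.54°  ·
  (2,3): δ = 125.68°  ·
  (2,4): δ = 35.88°  ✓
  (2,5): δ = 14.68°  ✓
  (3,4): δ = 90.21°  ·
  (3,5): δ = 39.64°  ·
  (4,5): δ = 129.44°  ·
antipodal pairs: 3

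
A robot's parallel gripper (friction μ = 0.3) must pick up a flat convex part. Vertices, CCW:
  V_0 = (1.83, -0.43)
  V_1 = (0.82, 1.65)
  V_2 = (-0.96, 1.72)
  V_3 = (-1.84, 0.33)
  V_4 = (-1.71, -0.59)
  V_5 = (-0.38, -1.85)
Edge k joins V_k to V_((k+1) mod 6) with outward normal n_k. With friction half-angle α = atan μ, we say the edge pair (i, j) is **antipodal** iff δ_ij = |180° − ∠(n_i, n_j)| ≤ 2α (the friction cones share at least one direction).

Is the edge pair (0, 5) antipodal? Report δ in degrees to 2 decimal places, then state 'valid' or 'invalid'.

δ = 96.82°, invalid

α = atan 0.3 = 16.70°;  2α = 33.40°
edge 0: e_0 = (-1.01, +2.08);  n_0 = (+0.8996, +0.4368)
edge 5: e_5 = (+2.21, +1.42);  n_5 = (+0.5406, -0.8413)
∠(n_0, n_5) = 83.18°
δ = |180° − 83.18°| = 96.82°
96.82° > 2α = 33.40°  →  invalid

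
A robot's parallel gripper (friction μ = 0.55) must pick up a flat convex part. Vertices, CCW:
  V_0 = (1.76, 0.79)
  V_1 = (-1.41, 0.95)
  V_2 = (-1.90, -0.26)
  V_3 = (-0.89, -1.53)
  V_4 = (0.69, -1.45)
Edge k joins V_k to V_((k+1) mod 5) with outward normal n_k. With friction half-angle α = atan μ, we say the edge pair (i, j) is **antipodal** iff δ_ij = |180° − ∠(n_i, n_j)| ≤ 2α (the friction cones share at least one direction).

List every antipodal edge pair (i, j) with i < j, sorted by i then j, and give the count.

α = atan 0.55 = 28.81°;  2α = 57.62°
n_0 = (+0.0504, +0.9987)
n_1 = (-0.9269, +0.3753)
n_2 = (-0.7827, -0.6224)
n_3 = (+0.0506, -0.9987)
n_4 = (+0.9023, -0.4310)
  (0,1): δ = 109.16°  ·
  (0,2): δ = 48.62°  ✓
  (0,3): δ = 5.79°  ✓
  (0,4): δ = 67.36°  ·
  (1,2): δ = 119.46°  ·
  (1,3): δ = 65.06°  ·
  (1,4): δ = 3.49°  ✓
  (2,3): δ = 125.60°  ·
  (2,4): δ = 64.03°  ·
  (3,4): δ = 118.43°  ·
antipodal pairs: 3

count = 3; pairs: (0,2), (0,3), (1,4)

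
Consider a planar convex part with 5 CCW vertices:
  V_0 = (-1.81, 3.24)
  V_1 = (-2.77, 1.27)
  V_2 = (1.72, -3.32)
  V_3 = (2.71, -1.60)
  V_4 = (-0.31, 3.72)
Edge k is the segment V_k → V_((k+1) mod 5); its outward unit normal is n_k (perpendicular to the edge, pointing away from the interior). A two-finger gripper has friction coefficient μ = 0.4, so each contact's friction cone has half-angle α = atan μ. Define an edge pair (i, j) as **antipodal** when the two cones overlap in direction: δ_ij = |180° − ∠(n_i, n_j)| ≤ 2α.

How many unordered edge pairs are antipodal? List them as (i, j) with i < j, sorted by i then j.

count = 3; pairs: (0,2), (1,3), (2,4)

α = atan 0.4 = 21.80°;  2α = 43.60°
n_0 = (-0.8989, +0.4381)
n_1 = (-0.7149, -0.6993)
n_2 = (+0.8667, -0.4988)
n_3 = (+0.8696, +0.4937)
n_4 = (-0.3048, +0.9524)
  (0,1): δ = 109.65°  ·
  (0,2): δ = 3.94°  ✓
  (0,3): δ = 55.56°  ·
  (0,4): δ = 133.73°  ·
  (1,2): δ = 74.29°  ·
  (1,3): δ = 14.79°  ✓
  (1,4): δ = 63.38°  ·
  (2,3): δ = 120.49°  ·
  (2,4): δ = 42.33°  ✓
  (3,4): δ = 101.84°  ·
antipodal pairs: 3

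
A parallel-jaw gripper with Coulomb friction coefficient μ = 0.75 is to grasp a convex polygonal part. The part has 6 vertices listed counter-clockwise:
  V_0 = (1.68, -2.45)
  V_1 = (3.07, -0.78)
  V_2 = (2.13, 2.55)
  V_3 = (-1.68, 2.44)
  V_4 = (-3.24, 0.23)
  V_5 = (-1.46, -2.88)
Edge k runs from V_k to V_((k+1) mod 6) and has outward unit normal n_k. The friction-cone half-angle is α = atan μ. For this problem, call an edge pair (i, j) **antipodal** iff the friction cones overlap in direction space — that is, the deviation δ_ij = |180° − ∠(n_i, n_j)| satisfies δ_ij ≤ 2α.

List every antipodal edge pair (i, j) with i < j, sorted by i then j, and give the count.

count = 8; pairs: (0,2), (0,3), (0,4), (1,3), (1,4), (2,4), (2,5), (3,5)

α = atan 0.75 = 36.87°;  2α = 73.74°
n_0 = (+0.7686, -0.6397)
n_1 = (+0.9624, +0.2717)
n_2 = (-0.0289, +0.9996)
n_3 = (-0.8170, +0.5767)
n_4 = (-0.8679, -0.4967)
n_5 = (+0.1357, -0.9908)
  (0,1): δ = 124.46°  ·
  (0,2): δ = 48.57°  ✓
  (0,3): δ = 4.55°  ✓
  (0,4): δ = 69.56°  ✓
  (0,5): δ = 137.57°  ·
  (1,2): δ = 104.11°  ·
  (1,3): δ = 50.98°  ✓
  (1,4): δ = 14.02°  ✓
  (1,5): δ = 82.03°  ·
  (2,3): δ = 126.87°  ·
  (2,4): δ = 61.87°  ✓
  (2,5): δ = 6.14°  ✓
  (3,4): δ = 115.00°  ·
  (3,5): δ = 46.98°  ✓
  (4,5): δ = 111.99°  ·
antipodal pairs: 8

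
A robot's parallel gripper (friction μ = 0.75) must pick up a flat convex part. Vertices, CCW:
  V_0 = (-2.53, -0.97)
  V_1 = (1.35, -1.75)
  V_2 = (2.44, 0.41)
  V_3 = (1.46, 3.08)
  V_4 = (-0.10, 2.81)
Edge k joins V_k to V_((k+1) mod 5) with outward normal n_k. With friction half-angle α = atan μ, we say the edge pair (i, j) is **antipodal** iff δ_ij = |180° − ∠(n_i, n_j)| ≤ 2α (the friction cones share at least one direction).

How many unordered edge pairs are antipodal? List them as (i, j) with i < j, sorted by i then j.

count = 6; pairs: (0,2), (0,3), (0,4), (1,3), (1,4), (2,4)

α = atan 0.75 = 36.87°;  2α = 73.74°
n_0 = (-0.1971, -0.9804)
n_1 = (+0.8928, -0.4505)
n_2 = (+0.9388, +0.3446)
n_3 = (-0.1705, +0.9854)
n_4 = (-0.8412, +0.5408)
  (0,1): δ = 105.41°  ·
  (0,2): δ = 58.48°  ✓
  (0,3): δ = 21.19°  ✓
  (0,4): δ = 68.63°  ✓
  (1,2): δ = 133.07°  ·
  (1,3): δ = 53.40°  ✓
  (1,4): δ = 5.96°  ✓
  (2,3): δ = 100.34°  ·
  (2,4): δ = 52.89°  ✓
  (3,4): δ = 132.55°  ·
antipodal pairs: 6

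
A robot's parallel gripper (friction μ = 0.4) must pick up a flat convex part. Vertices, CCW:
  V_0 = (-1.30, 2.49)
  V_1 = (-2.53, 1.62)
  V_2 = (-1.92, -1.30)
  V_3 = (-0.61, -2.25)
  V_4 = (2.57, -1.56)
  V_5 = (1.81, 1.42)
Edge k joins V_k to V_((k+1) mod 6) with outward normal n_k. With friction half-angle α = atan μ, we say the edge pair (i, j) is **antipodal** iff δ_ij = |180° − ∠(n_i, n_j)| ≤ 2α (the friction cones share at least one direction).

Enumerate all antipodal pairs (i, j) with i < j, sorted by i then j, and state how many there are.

count = 5; pairs: (0,3), (1,4), (2,4), (2,5), (3,5)

α = atan 0.4 = 21.80°;  2α = 43.60°
n_0 = (-0.5775, +0.8164)
n_1 = (-0.9789, -0.2045)
n_2 = (-0.5871, -0.8095)
n_3 = (+0.2120, -0.9773)
n_4 = (+0.9690, +0.2471)
n_5 = (+0.3253, +0.9456)
  (0,1): δ = 113.47°  ·
  (0,2): δ = 71.22°  ·
  (0,3): δ = 23.03°  ✓
  (0,4): δ = 69.03°  ·
  (0,5): δ = 125.74°  ·
  (1,2): δ = 137.75°  ·
  (1,3): δ = 89.56°  ·
  (1,4): δ = 2.51°  ✓
  (1,5): δ = 59.21°  ·
  (2,3): δ = 131.81°  ·
  (2,4): δ = 39.74°  ✓
  (2,5): δ = 16.96°  ✓
  (3,4): δ = 87.93°  ·
  (3,5): δ = 31.23°  ✓
  (4,5): δ = 123.29°  ·
antipodal pairs: 5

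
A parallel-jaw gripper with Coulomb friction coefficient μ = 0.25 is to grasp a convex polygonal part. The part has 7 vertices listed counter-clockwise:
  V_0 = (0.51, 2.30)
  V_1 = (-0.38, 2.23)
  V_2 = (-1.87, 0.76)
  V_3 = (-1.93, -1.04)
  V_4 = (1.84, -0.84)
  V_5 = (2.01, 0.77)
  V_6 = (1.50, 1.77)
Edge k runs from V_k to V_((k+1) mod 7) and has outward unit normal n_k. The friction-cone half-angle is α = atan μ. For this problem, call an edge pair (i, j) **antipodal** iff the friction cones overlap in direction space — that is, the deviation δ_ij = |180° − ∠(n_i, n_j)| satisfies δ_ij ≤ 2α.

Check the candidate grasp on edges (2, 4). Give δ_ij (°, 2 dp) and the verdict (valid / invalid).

δ = 4.12°, valid

α = atan 0.25 = 14.04°;  2α = 28.07°
edge 2: e_2 = (-0.06, -1.80);  n_2 = (-0.9994, +0.0333)
edge 4: e_4 = (+0.17, +1.61);  n_4 = (+0.9945, -0.1050)
∠(n_2, n_4) = 175.88°
δ = |180° − 175.88°| = 4.12°
4.12° ≤ 2α = 28.07°  →  valid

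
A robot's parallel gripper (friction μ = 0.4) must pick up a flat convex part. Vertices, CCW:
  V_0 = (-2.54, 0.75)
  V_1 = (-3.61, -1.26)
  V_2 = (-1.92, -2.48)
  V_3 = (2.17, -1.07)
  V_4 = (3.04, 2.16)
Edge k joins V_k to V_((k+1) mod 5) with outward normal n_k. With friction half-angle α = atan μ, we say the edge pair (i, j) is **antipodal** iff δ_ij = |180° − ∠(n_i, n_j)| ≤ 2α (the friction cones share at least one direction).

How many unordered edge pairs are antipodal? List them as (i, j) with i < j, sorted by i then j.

count = 3; pairs: (0,2), (0,3), (2,4)

α = atan 0.4 = 21.80°;  2α = 43.60°
n_0 = (-0.8827, +0.4699)
n_1 = (-0.5853, -0.8108)
n_2 = (+0.3259, -0.9454)
n_3 = (+0.9656, -0.2601)
n_4 = (-0.2450, +0.9695)
  (0,1): δ = 97.80°  ·
  (0,2): δ = 42.95°  ✓
  (0,3): δ = 12.95°  ✓
  (0,4): δ = 132.21°  ·
  (1,2): δ = 125.15°  ·
  (1,3): δ = 69.25°  ·
  (1,4): δ = 50.01°  ·
  (2,3): δ = 124.10°  ·
  (2,4): δ = 4.84°  ✓
  (3,4): δ = 60.74°  ·
antipodal pairs: 3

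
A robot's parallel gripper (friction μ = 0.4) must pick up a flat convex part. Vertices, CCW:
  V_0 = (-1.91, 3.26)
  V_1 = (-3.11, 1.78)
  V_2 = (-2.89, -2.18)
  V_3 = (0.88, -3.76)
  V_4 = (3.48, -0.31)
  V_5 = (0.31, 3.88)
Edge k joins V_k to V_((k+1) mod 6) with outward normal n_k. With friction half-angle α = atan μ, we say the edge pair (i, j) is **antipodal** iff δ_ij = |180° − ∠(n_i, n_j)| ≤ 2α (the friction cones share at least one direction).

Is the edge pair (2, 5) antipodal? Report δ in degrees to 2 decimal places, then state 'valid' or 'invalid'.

δ = 38.34°, valid

α = atan 0.4 = 21.80°;  2α = 43.60°
edge 2: e_2 = (+3.77, -1.58);  n_2 = (-0.3865, -0.9223)
edge 5: e_5 = (-2.22, -0.62);  n_5 = (-0.2690, +0.9631)
∠(n_2, n_5) = 141.66°
δ = |180° − 141.66°| = 38.34°
38.34° ≤ 2α = 43.60°  →  valid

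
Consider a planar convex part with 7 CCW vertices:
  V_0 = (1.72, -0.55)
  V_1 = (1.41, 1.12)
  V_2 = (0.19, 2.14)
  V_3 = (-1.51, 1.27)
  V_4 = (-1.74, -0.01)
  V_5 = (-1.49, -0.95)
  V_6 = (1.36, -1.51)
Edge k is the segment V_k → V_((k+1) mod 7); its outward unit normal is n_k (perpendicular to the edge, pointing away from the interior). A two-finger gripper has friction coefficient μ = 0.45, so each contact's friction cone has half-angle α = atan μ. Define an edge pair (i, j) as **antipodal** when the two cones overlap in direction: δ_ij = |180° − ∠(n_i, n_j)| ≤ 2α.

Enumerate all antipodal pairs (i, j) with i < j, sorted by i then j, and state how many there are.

α = atan 0.45 = 24.23°;  2α = 48.46°
n_0 = (+0.9832, +0.1825)
n_1 = (+0.6414, +0.7672)
n_2 = (-0.4556, +0.8902)
n_3 = (-0.9842, +0.1769)
n_4 = (-0.9664, -0.2570)
n_5 = (-0.1928, -0.9812)
n_6 = (+0.9363, -0.3511)
  (0,1): δ = 140.41°  ·
  (0,2): δ = 73.41°  ·
  (0,3): δ = 20.70°  ✓
  (0,4): δ = 4.38°  ✓
  (0,5): δ = 68.37°  ·
  (0,6): δ = 148.93°  ·
  (1,2): δ = 113.00°  ·
  (1,3): δ = 60.29°  ·
  (1,4): δ = 35.21°  ✓
  (1,5): δ = 28.78°  ✓
  (1,6): δ = 109.34°  ·
  (2,3): δ = 127.29°  ·
  (2,4): δ = 102.21°  ·
  (2,5): δ = 38.22°  ✓
  (2,6): δ = 42.34°  ✓
  (3,4): δ = 154.92°  ·
  (3,5): δ = 90.93°  ·
  (3,6): δ = 10.37°  ✓
  (4,5): δ = 116.01°  ·
  (4,6): δ = 35.45°  ✓
  (5,6): δ = 99.44°  ·
antipodal pairs: 8

count = 8; pairs: (0,3), (0,4), (1,4), (1,5), (2,5), (2,6), (3,6), (4,6)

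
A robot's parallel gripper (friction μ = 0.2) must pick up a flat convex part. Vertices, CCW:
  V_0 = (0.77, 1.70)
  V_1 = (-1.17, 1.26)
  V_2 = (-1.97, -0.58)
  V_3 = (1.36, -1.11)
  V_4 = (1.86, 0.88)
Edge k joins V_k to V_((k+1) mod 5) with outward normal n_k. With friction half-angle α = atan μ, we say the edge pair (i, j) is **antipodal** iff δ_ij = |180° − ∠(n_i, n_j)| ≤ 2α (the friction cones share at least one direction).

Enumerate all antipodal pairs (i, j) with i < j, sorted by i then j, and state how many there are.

α = atan 0.2 = 11.31°;  2α = 22.62°
n_0 = (-0.2212, +0.9752)
n_1 = (-0.9171, +0.3987)
n_2 = (-0.1572, -0.9876)
n_3 = (+0.9699, -0.2437)
n_4 = (+0.6012, +0.7991)
  (0,1): δ = 126.28°  ·
  (0,2): δ = 21.82°  ✓
  (0,3): δ = 63.12°  ·
  (0,4): δ = 130.27°  ·
  (1,2): δ = 75.54°  ·
  (1,3): δ = 9.39°  ✓
  (1,4): δ = 76.54°  ·
  (2,3): δ = 95.06°  ·
  (2,4): δ = 27.91°  ·
  (3,4): δ = 112.85°  ·
antipodal pairs: 2

count = 2; pairs: (0,2), (1,3)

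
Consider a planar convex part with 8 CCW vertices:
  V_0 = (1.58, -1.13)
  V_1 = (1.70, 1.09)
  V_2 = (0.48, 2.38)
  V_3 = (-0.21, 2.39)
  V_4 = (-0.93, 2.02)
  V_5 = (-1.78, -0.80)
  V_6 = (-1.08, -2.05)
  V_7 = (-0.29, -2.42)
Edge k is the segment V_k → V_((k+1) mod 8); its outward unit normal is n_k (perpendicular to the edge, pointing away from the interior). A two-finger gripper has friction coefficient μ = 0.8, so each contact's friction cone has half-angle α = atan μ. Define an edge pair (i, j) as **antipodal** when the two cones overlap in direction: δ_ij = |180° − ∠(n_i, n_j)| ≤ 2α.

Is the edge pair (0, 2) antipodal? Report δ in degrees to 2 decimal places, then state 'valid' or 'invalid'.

δ = 87.74°, invalid

α = atan 0.8 = 38.66°;  2α = 77.32°
edge 0: e_0 = (+0.12, +2.22);  n_0 = (+0.9985, -0.0540)
edge 2: e_2 = (-0.69, +0.01);  n_2 = (+0.0145, +0.9999)
∠(n_0, n_2) = 92.26°
δ = |180° − 92.26°| = 87.74°
87.74° > 2α = 77.32°  →  invalid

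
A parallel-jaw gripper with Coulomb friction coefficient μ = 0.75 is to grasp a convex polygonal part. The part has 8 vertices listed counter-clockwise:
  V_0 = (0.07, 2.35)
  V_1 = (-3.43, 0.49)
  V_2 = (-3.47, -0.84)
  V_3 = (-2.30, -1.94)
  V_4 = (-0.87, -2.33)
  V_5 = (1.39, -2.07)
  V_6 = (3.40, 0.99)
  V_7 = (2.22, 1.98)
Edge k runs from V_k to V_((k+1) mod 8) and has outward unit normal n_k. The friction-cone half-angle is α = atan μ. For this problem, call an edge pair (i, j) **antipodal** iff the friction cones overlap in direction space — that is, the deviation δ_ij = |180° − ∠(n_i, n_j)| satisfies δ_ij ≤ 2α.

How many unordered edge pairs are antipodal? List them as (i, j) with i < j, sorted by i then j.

α = atan 0.75 = 36.87°;  2α = 73.74°
n_0 = (-0.4693, +0.8831)
n_1 = (-0.9995, +0.0301)
n_2 = (-0.6850, -0.7286)
n_3 = (-0.2631, -0.9648)
n_4 = (+0.1143, -0.9934)
n_5 = (+0.8358, -0.5490)
n_6 = (+0.6427, +0.7661)
n_7 = (+0.1696, +0.9855)
  (0,1): δ = 119.71°  ·
  (0,2): δ = 71.22°  ✓
  (0,3): δ = 43.24°  ✓
  (0,4): δ = 21.42°  ✓
  (0,5): δ = 28.71°  ✓
  (0,6): δ = 112.02°  ·
  (0,7): δ = 142.25°  ·
  (1,2): δ = 131.51°  ·
  (1,3): δ = 103.53°  ·
  (1,4): δ = 81.71°  ·
  (1,5): δ = 31.58°  ✓
  (1,6): δ = 51.73°  ✓
  (1,7): δ = 81.96°  ·
  (2,3): δ = 152.02°  ·
  (2,4): δ = 130.20°  ·
  (2,5): δ = 80.07°  ·
  (2,6): δ = 3.24°  ✓
  (2,7): δ = 33.47°  ✓
  (3,4): δ = 158.18°  ·
  (3,5): δ = 108.04°  ·
  (3,6): δ = 24.74°  ✓
  (3,7): δ = 5.49°  ✓
  (4,5): δ = 129.86°  ·
  (4,6): δ = 46.56°  ✓
  (4,7): δ = 16.33°  ✓
  (5,6): δ = 96.70°  ·
  (5,7): δ = 66.47°  ✓
  (6,7): δ = 149.77°  ·
antipodal pairs: 13

count = 13; pairs: (0,2), (0,3), (0,4), (0,5), (1,5), (1,6), (2,6), (2,7), (3,6), (3,7), (4,6), (4,7), (5,7)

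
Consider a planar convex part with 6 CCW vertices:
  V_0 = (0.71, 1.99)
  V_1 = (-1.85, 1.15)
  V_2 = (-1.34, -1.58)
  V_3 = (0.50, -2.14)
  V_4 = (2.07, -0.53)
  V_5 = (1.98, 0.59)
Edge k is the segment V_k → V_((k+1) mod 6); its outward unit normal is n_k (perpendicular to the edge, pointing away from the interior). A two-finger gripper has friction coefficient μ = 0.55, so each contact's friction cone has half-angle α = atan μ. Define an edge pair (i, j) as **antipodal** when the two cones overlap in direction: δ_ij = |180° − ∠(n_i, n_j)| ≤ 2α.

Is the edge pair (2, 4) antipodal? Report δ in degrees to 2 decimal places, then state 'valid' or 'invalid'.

α = atan 0.55 = 28.81°;  2α = 57.62°
edge 2: e_2 = (+1.84, -0.56);  n_2 = (-0.2912, -0.9567)
edge 4: e_4 = (-0.09, +1.12);  n_4 = (+0.9968, +0.0801)
∠(n_2, n_4) = 111.52°
δ = |180° − 111.52°| = 68.48°
68.48° > 2α = 57.62°  →  invalid

δ = 68.48°, invalid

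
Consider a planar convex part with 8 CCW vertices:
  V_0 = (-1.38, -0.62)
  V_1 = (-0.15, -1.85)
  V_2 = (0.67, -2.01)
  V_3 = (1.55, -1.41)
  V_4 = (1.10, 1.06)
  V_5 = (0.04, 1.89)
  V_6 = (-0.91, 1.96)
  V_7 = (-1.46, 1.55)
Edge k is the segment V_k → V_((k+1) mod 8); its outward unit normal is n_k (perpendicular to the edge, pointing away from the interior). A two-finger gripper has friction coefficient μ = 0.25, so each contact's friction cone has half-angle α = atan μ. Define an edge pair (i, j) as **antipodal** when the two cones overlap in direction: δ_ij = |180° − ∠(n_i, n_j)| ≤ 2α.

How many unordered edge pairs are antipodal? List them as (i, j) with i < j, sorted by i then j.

count = 5; pairs: (0,4), (1,4), (1,5), (2,6), (3,7)

α = atan 0.25 = 14.04°;  2α = 28.07°
n_0 = (-0.7071, -0.7071)
n_1 = (-0.1915, -0.9815)
n_2 = (+0.5633, -0.8262)
n_3 = (+0.9838, +0.1792)
n_4 = (+0.6165, +0.7873)
n_5 = (+0.0735, +0.9973)
n_6 = (-0.5977, +0.8017)
n_7 = (-0.9993, -0.0368)
  (0,1): δ = 146.04°  ·
  (0,2): δ = 100.71°  ·
  (0,3): δ = 34.67°  ·
  (0,4): δ = 6.94°  ✓
  (0,5): δ = 40.79°  ·
  (0,6): δ = 81.70°  ·
  (0,7): δ = 137.11°  ·
  (1,2): δ = 134.67°  ·
  (1,3): δ = 68.63°  ·
  (1,4): δ = 27.02°  ✓
  (1,5): δ = 6.83°  ✓
  (1,6): δ = 47.74°  ·
  (1,7): δ = 103.15°  ·
  (2,3): δ = 113.96°  ·
  (2,4): δ = 72.35°  ·
  (2,5): δ = 38.50°  ·
  (2,6): δ = 2.42°  ✓
  (2,7): δ = 57.82°  ·
  (3,4): δ = 138.39°  ·
  (3,5): δ = 104.54°  ·
  (3,6): δ = 63.62°  ·
  (3,7): δ = 8.21°  ✓
  (4,5): δ = 146.15°  ·
  (4,6): δ = 105.24°  ·
  (4,7): δ = 49.83°  ·
  (5,6): δ = 139.08°  ·
  (5,7): δ = 83.67°  ·
  (6,7): δ = 124.59°  ·
antipodal pairs: 5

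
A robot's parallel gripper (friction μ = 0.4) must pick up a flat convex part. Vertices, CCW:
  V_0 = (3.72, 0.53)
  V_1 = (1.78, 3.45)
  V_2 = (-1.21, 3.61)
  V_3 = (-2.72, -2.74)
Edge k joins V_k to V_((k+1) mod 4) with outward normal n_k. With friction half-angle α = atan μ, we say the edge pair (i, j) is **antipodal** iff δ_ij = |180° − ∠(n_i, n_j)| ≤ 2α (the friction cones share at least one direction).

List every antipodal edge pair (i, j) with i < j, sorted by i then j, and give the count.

count = 1; pairs: (1,3)

α = atan 0.4 = 21.80°;  2α = 43.60°
n_0 = (+0.8329, +0.5534)
n_1 = (+0.0534, +0.9986)
n_2 = (-0.9729, +0.2313)
n_3 = (+0.4527, -0.8916)
  (0,1): δ = 126.66°  ·
  (0,2): δ = 46.98°  ·
  (0,3): δ = 83.32°  ·
  (1,2): δ = 100.31°  ·
  (1,3): δ = 29.98°  ✓
  (2,3): δ = 49.70°  ·
antipodal pairs: 1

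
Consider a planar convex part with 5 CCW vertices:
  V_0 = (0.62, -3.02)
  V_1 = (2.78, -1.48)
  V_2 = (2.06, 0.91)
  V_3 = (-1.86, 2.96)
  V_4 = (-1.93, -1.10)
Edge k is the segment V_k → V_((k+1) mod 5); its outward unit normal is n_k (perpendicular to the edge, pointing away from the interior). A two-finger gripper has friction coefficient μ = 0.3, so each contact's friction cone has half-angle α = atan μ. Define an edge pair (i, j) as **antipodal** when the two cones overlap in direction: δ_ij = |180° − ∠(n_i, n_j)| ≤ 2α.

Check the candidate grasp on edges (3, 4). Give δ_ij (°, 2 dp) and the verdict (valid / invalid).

α = atan 0.3 = 16.70°;  2α = 33.40°
edge 3: e_3 = (-0.07, -4.06);  n_3 = (-0.9999, +0.0172)
edge 4: e_4 = (+2.55, -1.92);  n_4 = (-0.6015, -0.7989)
∠(n_3, n_4) = 54.01°
δ = |180° − 54.01°| = 125.99°
125.99° > 2α = 33.40°  →  invalid

δ = 125.99°, invalid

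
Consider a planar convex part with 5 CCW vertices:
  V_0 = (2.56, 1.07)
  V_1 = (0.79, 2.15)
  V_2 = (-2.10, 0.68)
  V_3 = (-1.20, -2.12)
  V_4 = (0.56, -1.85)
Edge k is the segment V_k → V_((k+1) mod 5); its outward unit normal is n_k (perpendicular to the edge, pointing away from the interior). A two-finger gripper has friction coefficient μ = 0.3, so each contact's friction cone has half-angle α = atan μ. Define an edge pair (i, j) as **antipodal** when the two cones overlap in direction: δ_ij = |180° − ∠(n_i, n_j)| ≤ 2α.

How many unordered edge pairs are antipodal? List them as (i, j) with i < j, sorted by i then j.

count = 2; pairs: (1,3), (1,4)

α = atan 0.3 = 16.70°;  2α = 33.40°
n_0 = (+0.5209, +0.8536)
n_1 = (-0.4534, +0.8913)
n_2 = (-0.9520, -0.3060)
n_3 = (+0.1516, -0.9884)
n_4 = (+0.8250, -0.5651)
  (0,1): δ = 121.65°  ·
  (0,2): δ = 40.79°  ·
  (0,3): δ = 40.11°  ·
  (0,4): δ = 86.98°  ·
  (1,2): δ = 99.14°  ·
  (1,3): δ = 18.24°  ✓
  (1,4): δ = 28.63°  ✓
  (2,3): δ = 99.10°  ·
  (2,4): δ = 52.23°  ·
  (3,4): δ = 133.13°  ·
antipodal pairs: 2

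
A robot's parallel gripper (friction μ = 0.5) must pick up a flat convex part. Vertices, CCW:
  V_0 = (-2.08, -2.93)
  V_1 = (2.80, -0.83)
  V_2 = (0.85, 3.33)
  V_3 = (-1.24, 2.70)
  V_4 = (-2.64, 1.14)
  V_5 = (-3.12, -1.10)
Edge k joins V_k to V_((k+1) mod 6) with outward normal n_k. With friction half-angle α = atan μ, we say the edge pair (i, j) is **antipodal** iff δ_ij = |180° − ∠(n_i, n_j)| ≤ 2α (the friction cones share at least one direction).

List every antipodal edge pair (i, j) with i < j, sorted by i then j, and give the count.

α = atan 0.5 = 26.57°;  2α = 53.13°
n_0 = (+0.3953, -0.9186)
n_1 = (+0.9055, +0.4244)
n_2 = (-0.2886, +0.9574)
n_3 = (-0.7442, +0.6679)
n_4 = (-0.9778, +0.2095)
n_5 = (-0.8694, -0.4941)
  (0,1): δ = 88.17°  ·
  (0,2): δ = 6.51°  ✓
  (0,3): δ = 24.81°  ✓
  (0,4): δ = 54.62°  ·
  (0,5): δ = 96.33°  ·
  (1,2): δ = 98.34°  ·
  (1,3): δ = 67.02°  ·
  (1,4): δ = 37.21°  ✓
  (1,5): δ = 4.49°  ✓
  (2,3): δ = 148.68°  ·
  (2,4): δ = 118.87°  ·
  (2,5): δ = 77.16°  ·
  (3,4): δ = 150.19°  ·
  (3,5): δ = 108.48°  ·
  (4,5): δ = 138.30°  ·
antipodal pairs: 4

count = 4; pairs: (0,2), (0,3), (1,4), (1,5)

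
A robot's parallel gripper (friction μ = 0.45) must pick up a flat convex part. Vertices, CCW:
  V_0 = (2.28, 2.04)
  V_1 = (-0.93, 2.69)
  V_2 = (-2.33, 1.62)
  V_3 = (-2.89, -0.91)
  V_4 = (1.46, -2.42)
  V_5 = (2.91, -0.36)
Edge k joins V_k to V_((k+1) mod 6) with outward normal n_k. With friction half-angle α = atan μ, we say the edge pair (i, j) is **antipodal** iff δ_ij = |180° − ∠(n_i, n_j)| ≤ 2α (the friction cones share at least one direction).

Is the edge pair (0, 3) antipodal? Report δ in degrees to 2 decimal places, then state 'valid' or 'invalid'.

δ = 7.70°, valid

α = atan 0.45 = 24.23°;  2α = 48.46°
edge 0: e_0 = (-3.21, +0.65);  n_0 = (+0.1985, +0.9801)
edge 3: e_3 = (+4.35, -1.51);  n_3 = (-0.3279, -0.9447)
∠(n_0, n_3) = 172.30°
δ = |180° − 172.30°| = 7.70°
7.70° ≤ 2α = 48.46°  →  valid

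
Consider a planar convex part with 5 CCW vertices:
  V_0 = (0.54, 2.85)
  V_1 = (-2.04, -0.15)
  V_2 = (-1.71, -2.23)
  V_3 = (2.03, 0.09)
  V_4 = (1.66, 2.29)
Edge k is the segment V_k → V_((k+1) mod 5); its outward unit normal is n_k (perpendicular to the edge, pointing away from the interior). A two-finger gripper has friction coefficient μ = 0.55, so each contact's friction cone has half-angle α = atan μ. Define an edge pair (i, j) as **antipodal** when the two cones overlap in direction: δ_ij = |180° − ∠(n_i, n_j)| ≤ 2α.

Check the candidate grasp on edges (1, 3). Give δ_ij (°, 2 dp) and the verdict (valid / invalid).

δ = 0.53°, valid

α = atan 0.55 = 28.81°;  2α = 57.62°
edge 1: e_1 = (+0.33, -2.08);  n_1 = (-0.9876, -0.1567)
edge 3: e_3 = (-0.37, +2.20);  n_3 = (+0.9862, +0.1659)
∠(n_1, n_3) = 179.47°
δ = |180° − 179.47°| = 0.53°
0.53° ≤ 2α = 57.62°  →  valid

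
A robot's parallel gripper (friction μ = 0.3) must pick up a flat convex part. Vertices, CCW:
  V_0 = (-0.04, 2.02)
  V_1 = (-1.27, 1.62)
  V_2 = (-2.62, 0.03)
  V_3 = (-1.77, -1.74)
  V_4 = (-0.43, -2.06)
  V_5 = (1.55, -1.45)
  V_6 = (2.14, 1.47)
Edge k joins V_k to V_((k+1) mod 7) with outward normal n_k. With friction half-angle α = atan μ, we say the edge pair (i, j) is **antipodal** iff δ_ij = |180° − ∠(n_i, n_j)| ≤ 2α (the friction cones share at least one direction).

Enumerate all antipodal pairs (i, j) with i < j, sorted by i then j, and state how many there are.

α = atan 0.3 = 16.70°;  2α = 33.40°
n_0 = (-0.3093, +0.9510)
n_1 = (-0.7623, +0.6472)
n_2 = (-0.9014, -0.4329)
n_3 = (-0.2323, -0.9727)
n_4 = (+0.2944, -0.9557)
n_5 = (+0.9802, -0.1981)
n_6 = (+0.2446, +0.9696)
  (0,1): δ = 148.35°  ·
  (0,2): δ = 82.36°  ·
  (0,3): δ = 31.45°  ✓
  (0,4): δ = 0.89°  ✓
  (0,5): δ = 60.56°  ·
  (0,6): δ = 147.83°  ·
  (1,2): δ = 114.02°  ·
  (1,3): δ = 63.10°  ·
  (1,4): δ = 32.54°  ✓
  (1,5): δ = 28.91°  ✓
  (1,6): δ = 116.17°  ·
  (2,3): δ = 129.08°  ·
  (2,4): δ = 98.53°  ·
  (2,5): δ = 37.07°  ·
  (2,6): δ = 50.19°  ·
  (3,4): δ = 149.45°  ·
  (3,5): δ = 87.99°  ·
  (3,6): δ = 0.73°  ✓
  (4,5): δ = 118.55°  ·
  (4,6): δ = 31.28°  ✓
  (5,6): δ = 92.74°  ·
antipodal pairs: 6

count = 6; pairs: (0,3), (0,4), (1,4), (1,5), (3,6), (4,6)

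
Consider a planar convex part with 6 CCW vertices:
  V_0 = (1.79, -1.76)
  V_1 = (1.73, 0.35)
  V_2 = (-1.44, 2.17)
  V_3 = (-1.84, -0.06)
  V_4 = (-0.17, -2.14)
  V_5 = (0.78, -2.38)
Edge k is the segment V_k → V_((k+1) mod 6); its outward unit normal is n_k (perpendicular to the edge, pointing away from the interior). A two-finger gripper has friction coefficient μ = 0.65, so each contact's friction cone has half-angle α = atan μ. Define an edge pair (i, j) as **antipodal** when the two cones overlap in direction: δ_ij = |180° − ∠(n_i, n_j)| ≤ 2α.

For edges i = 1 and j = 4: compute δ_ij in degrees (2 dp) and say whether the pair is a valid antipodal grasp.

δ = 15.68°, valid

α = atan 0.65 = 33.02°;  2α = 66.05°
edge 1: e_1 = (-3.17, +1.82);  n_1 = (+0.4979, +0.8672)
edge 4: e_4 = (+0.95, -0.24);  n_4 = (-0.2449, -0.9695)
∠(n_1, n_4) = 164.32°
δ = |180° − 164.32°| = 15.68°
15.68° ≤ 2α = 66.05°  →  valid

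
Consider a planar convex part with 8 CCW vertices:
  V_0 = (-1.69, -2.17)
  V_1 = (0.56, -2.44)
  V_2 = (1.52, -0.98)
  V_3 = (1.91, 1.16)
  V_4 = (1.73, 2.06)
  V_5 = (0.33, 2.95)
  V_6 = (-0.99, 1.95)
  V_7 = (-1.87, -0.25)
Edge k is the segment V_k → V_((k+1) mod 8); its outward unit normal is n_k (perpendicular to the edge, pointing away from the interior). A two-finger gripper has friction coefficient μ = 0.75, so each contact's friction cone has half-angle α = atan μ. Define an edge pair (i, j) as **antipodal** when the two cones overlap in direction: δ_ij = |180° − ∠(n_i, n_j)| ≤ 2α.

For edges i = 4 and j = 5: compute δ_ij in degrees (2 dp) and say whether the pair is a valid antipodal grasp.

δ = 110.41°, invalid

α = atan 0.75 = 36.87°;  2α = 73.74°
edge 4: e_4 = (-1.40, +0.89);  n_4 = (+0.5365, +0.8439)
edge 5: e_5 = (-1.32, -1.00);  n_5 = (-0.6039, +0.7971)
∠(n_4, n_5) = 69.59°
δ = |180° − 69.59°| = 110.41°
110.41° > 2α = 73.74°  →  invalid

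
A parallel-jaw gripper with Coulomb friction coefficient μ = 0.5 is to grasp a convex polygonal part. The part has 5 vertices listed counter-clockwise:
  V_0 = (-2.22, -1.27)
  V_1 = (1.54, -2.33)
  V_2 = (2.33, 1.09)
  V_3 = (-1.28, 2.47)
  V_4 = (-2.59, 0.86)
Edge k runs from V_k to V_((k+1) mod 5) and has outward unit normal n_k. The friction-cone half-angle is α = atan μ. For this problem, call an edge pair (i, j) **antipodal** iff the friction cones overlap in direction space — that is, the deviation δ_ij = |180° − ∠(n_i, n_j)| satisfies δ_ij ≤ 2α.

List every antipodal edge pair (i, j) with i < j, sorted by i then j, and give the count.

count = 3; pairs: (0,2), (1,3), (1,4)

α = atan 0.5 = 26.57°;  2α = 53.13°
n_0 = (-0.2713, -0.9625)
n_1 = (+0.9743, -0.2251)
n_2 = (+0.3571, +0.9341)
n_3 = (-0.7757, +0.6311)
n_4 = (-0.9852, -0.1711)
  (0,1): δ = 87.26°  ·
  (0,2): δ = 5.18°  ✓
  (0,3): δ = 66.61°  ·
  (0,4): δ = 115.60°  ·
  (1,2): δ = 97.91°  ·
  (1,3): δ = 26.13°  ✓
  (1,4): δ = 22.86°  ✓
  (2,3): δ = 108.21°  ·
  (2,4): δ = 59.23°  ·
  (3,4): δ = 131.01°  ·
antipodal pairs: 3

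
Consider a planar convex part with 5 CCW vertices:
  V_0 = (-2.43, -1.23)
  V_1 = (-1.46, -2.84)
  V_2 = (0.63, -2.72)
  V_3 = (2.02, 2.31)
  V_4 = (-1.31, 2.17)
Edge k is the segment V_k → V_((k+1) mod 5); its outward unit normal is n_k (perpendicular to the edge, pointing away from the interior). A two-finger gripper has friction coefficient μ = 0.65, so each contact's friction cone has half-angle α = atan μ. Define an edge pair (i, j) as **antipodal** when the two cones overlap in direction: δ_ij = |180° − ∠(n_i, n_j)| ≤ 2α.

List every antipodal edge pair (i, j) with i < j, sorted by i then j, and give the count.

count = 4; pairs: (0,2), (0,3), (1,3), (2,4)

α = atan 0.65 = 33.02°;  2α = 66.05°
n_0 = (-0.8566, -0.5161)
n_1 = (+0.0573, -0.9984)
n_2 = (+0.9639, -0.2664)
n_3 = (-0.0420, +0.9991)
n_4 = (-0.9498, +0.3129)
  (0,1): δ = 117.78°  ·
  (0,2): δ = 46.52°  ✓
  (0,3): δ = 61.34°  ✓
  (0,4): δ = 130.70°  ·
  (1,2): δ = 108.73°  ·
  (1,3): δ = 0.88°  ✓
  (1,4): δ = 68.48°  ·
  (2,3): δ = 72.14°  ·
  (2,4): δ = 2.78°  ✓
  (3,4): δ = 110.64°  ·
antipodal pairs: 4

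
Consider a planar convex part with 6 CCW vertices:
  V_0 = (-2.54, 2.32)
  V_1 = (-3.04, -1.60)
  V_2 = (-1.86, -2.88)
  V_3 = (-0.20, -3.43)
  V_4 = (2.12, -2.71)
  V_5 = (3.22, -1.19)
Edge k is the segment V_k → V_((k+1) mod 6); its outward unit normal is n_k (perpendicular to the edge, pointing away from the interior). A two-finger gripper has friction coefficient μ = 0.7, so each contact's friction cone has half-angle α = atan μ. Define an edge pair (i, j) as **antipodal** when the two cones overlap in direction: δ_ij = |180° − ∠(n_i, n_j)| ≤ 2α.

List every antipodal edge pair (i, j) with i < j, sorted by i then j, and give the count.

α = atan 0.7 = 34.99°;  2α = 69.98°
n_0 = (-0.9920, +0.1265)
n_1 = (-0.7352, -0.6778)
n_2 = (-0.3145, -0.9493)
n_3 = (+0.2964, -0.9551)
n_4 = (+0.8101, -0.5863)
n_5 = (+0.5204, +0.8539)
  (0,1): δ = 130.06°  ·
  (0,2): δ = 101.06°  ·
  (0,3): δ = 65.49°  ✓
  (0,4): δ = 28.62°  ✓
  (0,5): δ = 65.91°  ✓
  (1,2): δ = 151.00°  ·
  (1,3): δ = 115.43°  ·
  (1,4): δ = 78.56°  ·
  (1,5): δ = 15.97°  ✓
  (2,3): δ = 144.43°  ·
  (2,4): δ = 107.56°  ·
  (2,5): δ = 13.03°  ✓
  (3,4): δ = 143.13°  ·
  (3,5): δ = 48.60°  ✓
  (4,5): δ = 85.46°  ·
antipodal pairs: 6

count = 6; pairs: (0,3), (0,4), (0,5), (1,5), (2,5), (3,5)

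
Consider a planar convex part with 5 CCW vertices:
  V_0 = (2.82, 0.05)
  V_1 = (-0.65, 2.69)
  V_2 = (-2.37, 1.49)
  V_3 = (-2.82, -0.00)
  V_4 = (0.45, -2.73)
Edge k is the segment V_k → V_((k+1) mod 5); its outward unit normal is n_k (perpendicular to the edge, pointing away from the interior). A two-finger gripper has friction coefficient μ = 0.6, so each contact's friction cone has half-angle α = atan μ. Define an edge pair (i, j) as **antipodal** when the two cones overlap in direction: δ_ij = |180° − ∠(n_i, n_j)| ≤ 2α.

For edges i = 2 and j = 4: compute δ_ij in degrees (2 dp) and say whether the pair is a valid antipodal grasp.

α = atan 0.6 = 30.96°;  2α = 61.93°
edge 2: e_2 = (-0.45, -1.49);  n_2 = (-0.9573, +0.2891)
edge 4: e_4 = (+2.37, +2.78);  n_4 = (+0.7610, -0.6488)
∠(n_2, n_4) = 156.36°
δ = |180° − 156.36°| = 23.64°
23.64° ≤ 2α = 61.93°  →  valid

δ = 23.64°, valid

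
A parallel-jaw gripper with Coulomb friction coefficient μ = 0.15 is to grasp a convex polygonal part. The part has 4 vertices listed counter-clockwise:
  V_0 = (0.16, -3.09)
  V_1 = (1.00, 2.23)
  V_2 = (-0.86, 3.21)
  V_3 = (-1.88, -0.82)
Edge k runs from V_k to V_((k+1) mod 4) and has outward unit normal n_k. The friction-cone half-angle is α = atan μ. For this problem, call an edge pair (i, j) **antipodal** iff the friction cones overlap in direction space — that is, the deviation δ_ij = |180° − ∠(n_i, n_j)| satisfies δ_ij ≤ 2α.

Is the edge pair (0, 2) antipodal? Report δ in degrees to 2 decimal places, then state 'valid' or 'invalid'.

δ = 5.23°, valid

α = atan 0.15 = 8.53°;  2α = 17.06°
edge 0: e_0 = (+0.84, +5.32);  n_0 = (+0.9878, -0.1560)
edge 2: e_2 = (-1.02, -4.03);  n_2 = (-0.9694, +0.2454)
∠(n_0, n_2) = 174.77°
δ = |180° − 174.77°| = 5.23°
5.23° ≤ 2α = 17.06°  →  valid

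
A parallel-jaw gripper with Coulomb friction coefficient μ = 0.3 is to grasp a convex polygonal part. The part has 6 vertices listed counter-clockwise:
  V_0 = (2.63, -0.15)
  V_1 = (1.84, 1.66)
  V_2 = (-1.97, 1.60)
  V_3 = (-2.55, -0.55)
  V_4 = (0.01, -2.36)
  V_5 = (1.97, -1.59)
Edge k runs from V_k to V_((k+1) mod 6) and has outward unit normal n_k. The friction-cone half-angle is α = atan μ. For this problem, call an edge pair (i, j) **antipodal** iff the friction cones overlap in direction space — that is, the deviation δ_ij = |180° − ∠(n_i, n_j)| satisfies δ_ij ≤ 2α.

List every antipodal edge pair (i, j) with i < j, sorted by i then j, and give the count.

α = atan 0.3 = 16.70°;  2α = 33.40°
n_0 = (+0.9165, +0.4000)
n_1 = (-0.0157, +0.9999)
n_2 = (-0.9655, +0.2605)
n_3 = (-0.5773, -0.8165)
n_4 = (+0.3657, -0.9308)
n_5 = (+0.9091, -0.4167)
  (0,1): δ = 112.68°  ·
  (0,2): δ = 38.68°  ·
  (0,3): δ = 31.16°  ✓
  (0,4): δ = 87.87°  ·
  (0,5): δ = 131.80°  ·
  (1,2): δ = 106.00°  ·
  (1,3): δ = 36.16°  ·
  (1,4): δ = 20.55°  ✓
  (1,5): δ = 64.47°  ·
  (2,3): δ = 110.16°  ·
  (2,4): δ = 53.46°  ·
  (2,5): δ = 9.53°  ✓
  (3,4): δ = 123.29°  ·
  (3,5): δ = 79.36°  ·
  (4,5): δ = 136.07°  ·
antipodal pairs: 3

count = 3; pairs: (0,3), (1,4), (2,5)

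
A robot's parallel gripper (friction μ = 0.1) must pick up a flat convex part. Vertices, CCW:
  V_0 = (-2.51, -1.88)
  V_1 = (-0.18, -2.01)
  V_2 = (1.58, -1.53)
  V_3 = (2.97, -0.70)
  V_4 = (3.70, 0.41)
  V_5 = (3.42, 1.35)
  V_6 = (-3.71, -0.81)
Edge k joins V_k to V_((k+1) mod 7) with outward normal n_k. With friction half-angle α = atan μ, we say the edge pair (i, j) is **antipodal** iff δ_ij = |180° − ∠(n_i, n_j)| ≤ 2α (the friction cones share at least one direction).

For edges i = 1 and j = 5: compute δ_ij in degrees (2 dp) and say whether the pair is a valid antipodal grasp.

δ = 1.60°, valid

α = atan 0.1 = 5.71°;  2α = 11.42°
edge 1: e_1 = (+1.76, +0.48);  n_1 = (+0.2631, -0.9648)
edge 5: e_5 = (-7.13, -2.16);  n_5 = (-0.2899, +0.9570)
∠(n_1, n_5) = 178.40°
δ = |180° − 178.40°| = 1.60°
1.60° ≤ 2α = 11.42°  →  valid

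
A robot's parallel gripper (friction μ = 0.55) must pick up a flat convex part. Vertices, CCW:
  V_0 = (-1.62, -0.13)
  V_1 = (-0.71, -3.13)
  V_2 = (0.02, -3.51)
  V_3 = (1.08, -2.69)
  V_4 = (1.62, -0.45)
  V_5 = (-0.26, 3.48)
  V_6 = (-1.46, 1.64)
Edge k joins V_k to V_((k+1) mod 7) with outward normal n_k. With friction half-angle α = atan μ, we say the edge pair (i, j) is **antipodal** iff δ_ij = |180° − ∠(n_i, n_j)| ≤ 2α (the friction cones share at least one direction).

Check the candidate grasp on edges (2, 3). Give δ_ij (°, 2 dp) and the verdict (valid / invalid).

α = atan 0.55 = 28.81°;  2α = 57.62°
edge 2: e_2 = (+1.06, +0.82);  n_2 = (+0.6119, -0.7910)
edge 3: e_3 = (+0.54, +2.24);  n_3 = (+0.9722, -0.2344)
∠(n_2, n_3) = 38.72°
δ = |180° − 38.72°| = 141.28°
141.28° > 2α = 57.62°  →  invalid

δ = 141.28°, invalid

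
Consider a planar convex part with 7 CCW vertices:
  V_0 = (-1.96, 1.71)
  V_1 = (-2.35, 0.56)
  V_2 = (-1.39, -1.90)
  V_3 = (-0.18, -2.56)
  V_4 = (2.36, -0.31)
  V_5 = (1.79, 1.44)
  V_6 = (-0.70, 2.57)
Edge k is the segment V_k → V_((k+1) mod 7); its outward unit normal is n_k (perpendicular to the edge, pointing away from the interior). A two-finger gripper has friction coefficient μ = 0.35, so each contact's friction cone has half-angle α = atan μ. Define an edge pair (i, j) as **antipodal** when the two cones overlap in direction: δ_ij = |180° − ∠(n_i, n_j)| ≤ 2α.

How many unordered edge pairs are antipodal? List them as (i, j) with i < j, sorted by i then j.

α = atan 0.35 = 19.29°;  2α = 38.58°
n_0 = (-0.9470, +0.3212)
n_1 = (-0.9316, -0.3635)
n_2 = (-0.4789, -0.8779)
n_3 = (+0.6631, -0.7485)
n_4 = (+0.9508, +0.3097)
n_5 = (+0.4133, +0.9106)
n_6 = (-0.5637, +0.8259)
  (0,1): δ = 139.95°  ·
  (0,2): δ = 99.88°  ·
  (0,3): δ = 29.73°  ✓
  (0,4): δ = 36.77°  ✓
  (0,5): δ = 84.32°  ·
  (0,6): δ = 143.05°  ·
  (1,2): δ = 139.93°  ·
  (1,3): δ = 69.78°  ·
  (1,4): δ = 3.28°  ✓
  (1,5): δ = 44.27°  ·
  (1,6): δ = 103.00°  ·
  (2,3): δ = 109.85°  ·
  (2,4): δ = 43.35°  ·
  (2,5): δ = 4.20°  ✓
  (2,6): δ = 62.93°  ·
  (3,4): δ = 113.49°  ·
  (3,5): δ = 65.94°  ·
  (3,6): δ = 7.22°  ✓
  (4,5): δ = 132.45°  ·
  (4,6): δ = 73.73°  ·
  (5,6): δ = 121.28°  ·
antipodal pairs: 5

count = 5; pairs: (0,3), (0,4), (1,4), (2,5), (3,6)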